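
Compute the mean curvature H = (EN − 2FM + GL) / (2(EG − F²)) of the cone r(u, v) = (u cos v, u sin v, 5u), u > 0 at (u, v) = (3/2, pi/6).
H = 5*sqrt(26)/78

With E = 26, F = 0, G = u^2, L = 0, M = 0, N = 5*sqrt(26)*u^2/(26*Abs(u)), assemble
  H = (EN − 2FM + GL) / (2(EG − F²)) = 5*sqrt(26)/(52*Abs(u)).
At (u, v) = (3/2, pi/6): H = 5*sqrt(26)/78.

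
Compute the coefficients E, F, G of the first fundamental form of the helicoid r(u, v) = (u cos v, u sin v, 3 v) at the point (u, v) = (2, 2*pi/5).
E = 1;  F = 0;  G = 13

Partials: r_u = (cos(v), sin(v), 0), r_v = (-u*sin(v), u*cos(v), 3). As functions of (u, v):
  E = r_u · r_u = 1,
  F = r_u · r_v = 0,
  G = r_v · r_v = u^2 + 9.
Evaluating at (u, v) = (2, 2*pi/5): E = 1, F = 0, G = 13.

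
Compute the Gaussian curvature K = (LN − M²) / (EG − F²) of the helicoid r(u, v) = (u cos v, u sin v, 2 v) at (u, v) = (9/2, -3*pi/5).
K = -64/9409

Coefficients of the first fundamental form: E = 1, F = 0, G = u^2 + 4.
Coefficients of the second fundamental form: L = 0, M = -2/sqrt(u^2 + 4), N = 0.
Assemble K = (LN − M²)/(EG − F²) = -4/(u^2 + 4)^2. At (u, v) = (9/2, -3*pi/5): K = -64/9409.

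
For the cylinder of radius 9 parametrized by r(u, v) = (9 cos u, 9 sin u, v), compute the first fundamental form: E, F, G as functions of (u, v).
E = 81;  F = 0;  G = 1

Compute partials: r_u = (-9*sin(u), 9*cos(u), 0), r_v = (0, 0, 1). Then
  E = r_u · r_u = 81,
  F = r_u · r_v = 0,
  G = r_v · r_v = 1.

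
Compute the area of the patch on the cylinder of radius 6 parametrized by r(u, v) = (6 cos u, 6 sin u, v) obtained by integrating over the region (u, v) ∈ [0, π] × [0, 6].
Area = 36*pi

Area = ∫∫ √(EG − F²) du dv with √(EG − F²) = 6. Integrating over [0, π] × [0, 6] gives 36*pi.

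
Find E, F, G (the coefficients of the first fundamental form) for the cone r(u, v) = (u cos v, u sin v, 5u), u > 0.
E = 26;  F = 0;  G = u^2

Compute partials: r_u = (cos(v), sin(v), 5), r_v = (-u*sin(v), u*cos(v), 0). Then
  E = r_u · r_u = 26,
  F = r_u · r_v = 0,
  G = r_v · r_v = u^2.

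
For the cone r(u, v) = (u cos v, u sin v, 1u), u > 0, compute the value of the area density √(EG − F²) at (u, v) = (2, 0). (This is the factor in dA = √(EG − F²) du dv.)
√(EG − F²)|_{(2, 0)} = 2*sqrt(2)

E = 2, F = 0, G = u^2, so EG − F² = 2*u^2. Taking the positive square root: √(EG − F²) = sqrt(2)*Abs(u). At (u, v) = (2, 0): 2*sqrt(2).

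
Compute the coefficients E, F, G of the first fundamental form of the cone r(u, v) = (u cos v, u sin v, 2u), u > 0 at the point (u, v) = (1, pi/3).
E = 5;  F = 0;  G = 1

Partials: r_u = (cos(v), sin(v), 2), r_v = (-u*sin(v), u*cos(v), 0). As functions of (u, v):
  E = r_u · r_u = 5,
  F = r_u · r_v = 0,
  G = r_v · r_v = u^2.
Evaluating at (u, v) = (1, pi/3): E = 5, F = 0, G = 1.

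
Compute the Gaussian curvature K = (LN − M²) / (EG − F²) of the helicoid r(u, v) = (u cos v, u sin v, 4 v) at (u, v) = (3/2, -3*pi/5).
K = -256/5329

Coefficients of the first fundamental form: E = 1, F = 0, G = u^2 + 16.
Coefficients of the second fundamental form: L = 0, M = -4/sqrt(u^2 + 16), N = 0.
Assemble K = (LN − M²)/(EG − F²) = -16/(u^2 + 16)^2. At (u, v) = (3/2, -3*pi/5): K = -256/5329.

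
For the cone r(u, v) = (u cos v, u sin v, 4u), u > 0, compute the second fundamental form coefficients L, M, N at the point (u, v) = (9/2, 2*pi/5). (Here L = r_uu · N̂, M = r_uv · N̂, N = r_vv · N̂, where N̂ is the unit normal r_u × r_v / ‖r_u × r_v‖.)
L = 0;  M = 0;  N = 18*sqrt(17)/17

Compute the unit normal N̂(u, v) = (-4*sqrt(17)*u*cos(v)/(17*Abs(u)), -4*sqrt(17)*u*sin(v)/(17*Abs(u)), sqrt(17)*u/(17*Abs(u))), and the second partials r_uu, r_uv, r_vv. Take dot products:
  L(u, v) = r_uu · N̂ = 0,
  M(u, v) = r_uv · N̂ = 0,
  N(u, v) = r_vv · N̂ = 4*sqrt(17)*u^2/(17*Abs(u)).
Evaluating at (u, v) = (9/2, 2*pi/5):
  L = 0, M = 0, N = 18*sqrt(17)/17.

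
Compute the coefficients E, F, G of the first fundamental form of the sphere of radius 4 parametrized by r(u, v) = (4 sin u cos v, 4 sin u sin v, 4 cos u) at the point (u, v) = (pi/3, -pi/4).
E = 16;  F = 0;  G = 12

Partials: r_u = (4*cos(u)*cos(v), 4*sin(v)*cos(u), -4*sin(u)), r_v = (-4*sin(u)*sin(v), 4*sin(u)*cos(v), 0). As functions of (u, v):
  E = r_u · r_u = 16,
  F = r_u · r_v = 0,
  G = r_v · r_v = 16*sin(u)^2.
Evaluating at (u, v) = (pi/3, -pi/4): E = 16, F = 0, G = 12.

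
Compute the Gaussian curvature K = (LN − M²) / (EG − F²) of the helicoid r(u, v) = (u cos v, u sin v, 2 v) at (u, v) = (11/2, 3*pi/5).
K = -64/18769

Coefficients of the first fundamental form: E = 1, F = 0, G = u^2 + 4.
Coefficients of the second fundamental form: L = 0, M = -2/sqrt(u^2 + 4), N = 0.
Assemble K = (LN − M²)/(EG − F²) = -4/(u^2 + 4)^2. At (u, v) = (11/2, 3*pi/5): K = -64/18769.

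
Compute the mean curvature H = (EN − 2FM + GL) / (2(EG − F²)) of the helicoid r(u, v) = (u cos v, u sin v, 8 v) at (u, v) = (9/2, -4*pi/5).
H = 0

With E = 1, F = 0, G = u^2 + 64, L = 0, M = -8/sqrt(u^2 + 64), N = 0, assemble
  H = (EN − 2FM + GL) / (2(EG − F²)) = 0.
At (u, v) = (9/2, -4*pi/5): H = 0.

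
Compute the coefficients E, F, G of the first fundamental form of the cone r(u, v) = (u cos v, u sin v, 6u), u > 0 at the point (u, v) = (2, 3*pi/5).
E = 37;  F = 0;  G = 4

Partials: r_u = (cos(v), sin(v), 6), r_v = (-u*sin(v), u*cos(v), 0). As functions of (u, v):
  E = r_u · r_u = 37,
  F = r_u · r_v = 0,
  G = r_v · r_v = u^2.
Evaluating at (u, v) = (2, 3*pi/5): E = 37, F = 0, G = 4.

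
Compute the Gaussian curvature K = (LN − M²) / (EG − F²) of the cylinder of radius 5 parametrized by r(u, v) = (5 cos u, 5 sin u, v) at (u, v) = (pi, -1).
K = 0

Coefficients of the first fundamental form: E = 25, F = 0, G = 1.
Coefficients of the second fundamental form: L = -5, M = 0, N = 0.
Assemble K = (LN − M²)/(EG − F²) = 0. At (u, v) = (pi, -1): K = 0.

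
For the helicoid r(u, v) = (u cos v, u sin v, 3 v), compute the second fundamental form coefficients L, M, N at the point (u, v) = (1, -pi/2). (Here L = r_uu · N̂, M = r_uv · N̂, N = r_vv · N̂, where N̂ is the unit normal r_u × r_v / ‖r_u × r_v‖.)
L = 0;  M = -3*sqrt(10)/10;  N = 0

Compute the unit normal N̂(u, v) = (3*sin(v)/sqrt(u^2 + 9), -3*cos(v)/sqrt(u^2 + 9), u/sqrt(u^2 + 9)), and the second partials r_uu, r_uv, r_vv. Take dot products:
  L(u, v) = r_uu · N̂ = 0,
  M(u, v) = r_uv · N̂ = -3/sqrt(u^2 + 9),
  N(u, v) = r_vv · N̂ = 0.
Evaluating at (u, v) = (1, -pi/2):
  L = 0, M = -3*sqrt(10)/10, N = 0.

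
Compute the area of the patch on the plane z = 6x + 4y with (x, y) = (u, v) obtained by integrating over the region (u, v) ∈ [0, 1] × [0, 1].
Area = sqrt(53)

Area = ∫∫ √(EG − F²) du dv with √(EG − F²) = sqrt(53). Integrating over [0, 1] × [0, 1] gives sqrt(53).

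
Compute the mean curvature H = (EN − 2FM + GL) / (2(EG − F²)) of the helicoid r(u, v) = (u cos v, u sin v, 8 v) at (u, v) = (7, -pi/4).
H = 0

With E = 1, F = 0, G = u^2 + 64, L = 0, M = -8/sqrt(u^2 + 64), N = 0, assemble
  H = (EN − 2FM + GL) / (2(EG − F²)) = 0.
At (u, v) = (7, -pi/4): H = 0.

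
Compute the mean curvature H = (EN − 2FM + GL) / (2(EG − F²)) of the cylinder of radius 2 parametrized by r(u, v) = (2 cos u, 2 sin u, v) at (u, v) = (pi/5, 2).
H = -1/4

With E = 4, F = 0, G = 1, L = -2, M = 0, N = 0, assemble
  H = (EN − 2FM + GL) / (2(EG − F²)) = -1/4.
At (u, v) = (pi/5, 2): H = -1/4.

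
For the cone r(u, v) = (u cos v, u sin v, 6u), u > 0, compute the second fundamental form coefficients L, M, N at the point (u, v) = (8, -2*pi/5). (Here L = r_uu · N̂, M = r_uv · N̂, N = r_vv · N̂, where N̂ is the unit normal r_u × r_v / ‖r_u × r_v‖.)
L = 0;  M = 0;  N = 48*sqrt(37)/37

Compute the unit normal N̂(u, v) = (-6*sqrt(37)*u*cos(v)/(37*Abs(u)), -6*sqrt(37)*u*sin(v)/(37*Abs(u)), sqrt(37)*u/(37*Abs(u))), and the second partials r_uu, r_uv, r_vv. Take dot products:
  L(u, v) = r_uu · N̂ = 0,
  M(u, v) = r_uv · N̂ = 0,
  N(u, v) = r_vv · N̂ = 6*sqrt(37)*u^2/(37*Abs(u)).
Evaluating at (u, v) = (8, -2*pi/5):
  L = 0, M = 0, N = 48*sqrt(37)/37.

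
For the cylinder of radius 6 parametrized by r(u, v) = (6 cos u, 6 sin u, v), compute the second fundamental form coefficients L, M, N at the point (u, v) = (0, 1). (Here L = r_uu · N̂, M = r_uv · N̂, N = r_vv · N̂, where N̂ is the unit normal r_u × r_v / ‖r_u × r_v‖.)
L = -6;  M = 0;  N = 0

Compute the unit normal N̂(u, v) = (cos(u), sin(u), 0), and the second partials r_uu, r_uv, r_vv. Take dot products:
  L(u, v) = r_uu · N̂ = -6,
  M(u, v) = r_uv · N̂ = 0,
  N(u, v) = r_vv · N̂ = 0.
Evaluating at (u, v) = (0, 1):
  L = -6, M = 0, N = 0.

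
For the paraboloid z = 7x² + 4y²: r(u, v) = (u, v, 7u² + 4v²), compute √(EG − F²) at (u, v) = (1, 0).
√(EG − F²)|_{(1, 0)} = sqrt(197)

E = 196*u^2 + 1, F = 112*u*v, G = 64*v^2 + 1; EG − F² = 196*u^2 + 64*v^2 + 1; √(EG − F²) = sqrt(196*u^2 + 64*v^2 + 1). At the given point: sqrt(197).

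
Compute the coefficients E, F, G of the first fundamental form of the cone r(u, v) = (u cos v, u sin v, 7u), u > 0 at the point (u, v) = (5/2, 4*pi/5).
E = 50;  F = 0;  G = 25/4

Partials: r_u = (cos(v), sin(v), 7), r_v = (-u*sin(v), u*cos(v), 0). As functions of (u, v):
  E = r_u · r_u = 50,
  F = r_u · r_v = 0,
  G = r_v · r_v = u^2.
Evaluating at (u, v) = (5/2, 4*pi/5): E = 50, F = 0, G = 25/4.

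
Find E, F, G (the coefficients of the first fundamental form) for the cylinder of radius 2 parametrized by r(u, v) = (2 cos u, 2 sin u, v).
E = 4;  F = 0;  G = 1

Compute partials: r_u = (-2*sin(u), 2*cos(u), 0), r_v = (0, 0, 1). Then
  E = r_u · r_u = 4,
  F = r_u · r_v = 0,
  G = r_v · r_v = 1.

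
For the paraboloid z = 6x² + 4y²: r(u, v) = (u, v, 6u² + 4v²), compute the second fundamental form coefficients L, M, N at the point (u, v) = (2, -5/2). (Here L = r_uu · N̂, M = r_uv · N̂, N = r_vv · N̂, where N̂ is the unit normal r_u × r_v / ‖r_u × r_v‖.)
L = 12*sqrt(977)/977;  M = 0;  N = 8*sqrt(977)/977

Compute the unit normal N̂(u, v) = (-12*u/sqrt(144*u^2 + 64*v^2 + 1), -8*v/sqrt(144*u^2 + 64*v^2 + 1), 1/sqrt(144*u^2 + 64*v^2 + 1)), and the second partials r_uu, r_uv, r_vv. Take dot products:
  L(u, v) = r_uu · N̂ = 12/sqrt(144*u^2 + 64*v^2 + 1),
  M(u, v) = r_uv · N̂ = 0,
  N(u, v) = r_vv · N̂ = 8/sqrt(144*u^2 + 64*v^2 + 1).
Evaluating at (u, v) = (2, -5/2):
  L = 12*sqrt(977)/977, M = 0, N = 8*sqrt(977)/977.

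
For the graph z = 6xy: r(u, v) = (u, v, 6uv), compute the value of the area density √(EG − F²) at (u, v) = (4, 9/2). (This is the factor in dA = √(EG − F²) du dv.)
√(EG − F²)|_{(4, 9/2)} = sqrt(1306)

E = 36*v^2 + 1, F = 36*u*v, G = 36*u^2 + 1, so EG − F² = 36*u^2 + 36*v^2 + 1. Taking the positive square root: √(EG − F²) = sqrt(36*u^2 + 36*v^2 + 1). At (u, v) = (4, 9/2): sqrt(1306).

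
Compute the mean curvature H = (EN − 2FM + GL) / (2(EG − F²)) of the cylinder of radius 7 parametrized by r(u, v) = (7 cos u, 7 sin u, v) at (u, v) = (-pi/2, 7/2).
H = -1/14

With E = 49, F = 0, G = 1, L = -7, M = 0, N = 0, assemble
  H = (EN − 2FM + GL) / (2(EG − F²)) = -1/14.
At (u, v) = (-pi/2, 7/2): H = -1/14.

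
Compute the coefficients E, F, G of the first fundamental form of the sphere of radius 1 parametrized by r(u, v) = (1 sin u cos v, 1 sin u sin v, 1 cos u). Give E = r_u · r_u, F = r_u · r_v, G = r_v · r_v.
E = 1;  F = 0;  G = sin(u)^2

Compute partials: r_u = (cos(u)*cos(v), sin(v)*cos(u), -sin(u)), r_v = (-sin(u)*sin(v), sin(u)*cos(v), 0). Then
  E = r_u · r_u = 1,
  F = r_u · r_v = 0,
  G = r_v · r_v = sin(u)^2.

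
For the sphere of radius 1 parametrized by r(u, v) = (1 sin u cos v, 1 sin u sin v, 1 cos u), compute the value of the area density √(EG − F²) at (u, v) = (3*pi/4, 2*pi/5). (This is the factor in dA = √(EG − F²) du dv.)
√(EG − F²)|_{(3*pi/4, 2*pi/5)} = sqrt(2)/2

E = 1, F = 0, G = sin(u)^2, so EG − F² = sin(u)^2. Taking the positive square root: √(EG − F²) = Abs(sin(u)). At (u, v) = (3*pi/4, 2*pi/5): sqrt(2)/2.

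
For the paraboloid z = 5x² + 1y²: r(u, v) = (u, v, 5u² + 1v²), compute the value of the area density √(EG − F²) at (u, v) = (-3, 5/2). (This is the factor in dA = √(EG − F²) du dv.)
√(EG − F²)|_{(-3, 5/2)} = sqrt(926)

E = 100*u^2 + 1, F = 20*u*v, G = 4*v^2 + 1, so EG − F² = 100*u^2 + 4*v^2 + 1. Taking the positive square root: √(EG − F²) = sqrt(100*u^2 + 4*v^2 + 1). At (u, v) = (-3, 5/2): sqrt(926).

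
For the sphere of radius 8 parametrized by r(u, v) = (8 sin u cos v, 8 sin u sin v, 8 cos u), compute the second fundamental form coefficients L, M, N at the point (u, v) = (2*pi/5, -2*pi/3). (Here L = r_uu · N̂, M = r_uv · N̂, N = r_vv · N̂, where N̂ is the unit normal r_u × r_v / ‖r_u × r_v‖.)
L = -8;  M = 0;  N = -5 - sqrt(5)

Compute the unit normal N̂(u, v) = (sin(u)^2*cos(v)/Abs(sin(u)), sin(u)^2*sin(v)/Abs(sin(u)), sin(2*u)/(2*Abs(sin(u)))), and the second partials r_uu, r_uv, r_vv. Take dot products:
  L(u, v) = r_uu · N̂ = -8*sin(u)/Abs(sin(u)),
  M(u, v) = r_uv · N̂ = 0,
  N(u, v) = r_vv · N̂ = -8*sin(u)^3/Abs(sin(u)).
Evaluating at (u, v) = (2*pi/5, -2*pi/3):
  L = -8, M = 0, N = -5 - sqrt(5).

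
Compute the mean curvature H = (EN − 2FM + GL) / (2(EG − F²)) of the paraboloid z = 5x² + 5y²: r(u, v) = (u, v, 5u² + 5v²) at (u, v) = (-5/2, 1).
H = 3635*sqrt(6)/47916

With E = 100*u^2 + 1, F = 100*u*v, G = 100*v^2 + 1, L = 10/sqrt(100*u^2 + 100*v^2 + 1), M = 0, N = 10/sqrt(100*u^2 + 100*v^2 + 1), assemble
  H = (EN − 2FM + GL) / (2(EG − F²)) = 10*(50*u^2 + 50*v^2 + 1)/(100*u^2 + 100*v^2 + 1)^(3/2).
At (u, v) = (-5/2, 1): H = 3635*sqrt(6)/47916.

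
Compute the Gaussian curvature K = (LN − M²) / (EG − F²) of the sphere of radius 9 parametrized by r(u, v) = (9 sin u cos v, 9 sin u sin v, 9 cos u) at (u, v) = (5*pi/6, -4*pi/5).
K = 1/81

Coefficients of the first fundamental form: E = 81, F = 0, G = 81*sin(u)^2.
Coefficients of the second fundamental form: L = -9*sin(u)/Abs(sin(u)), M = 0, N = -9*sin(u)^3/Abs(sin(u)).
Assemble K = (LN − M²)/(EG − F²) = 1/81. At (u, v) = (5*pi/6, -4*pi/5): K = 1/81.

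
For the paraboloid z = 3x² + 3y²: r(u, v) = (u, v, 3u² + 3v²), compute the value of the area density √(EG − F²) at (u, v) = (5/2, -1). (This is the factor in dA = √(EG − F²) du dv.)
√(EG − F²)|_{(5/2, -1)} = sqrt(262)

E = 36*u^2 + 1, F = 36*u*v, G = 36*v^2 + 1, so EG − F² = 36*u^2 + 36*v^2 + 1. Taking the positive square root: √(EG − F²) = sqrt(36*u^2 + 36*v^2 + 1). At (u, v) = (5/2, -1): sqrt(262).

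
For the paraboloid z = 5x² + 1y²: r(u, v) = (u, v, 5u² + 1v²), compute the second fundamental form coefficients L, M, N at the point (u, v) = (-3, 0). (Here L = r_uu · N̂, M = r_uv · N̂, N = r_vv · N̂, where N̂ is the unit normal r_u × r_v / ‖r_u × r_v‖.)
L = 10*sqrt(901)/901;  M = 0;  N = 2*sqrt(901)/901

Compute the unit normal N̂(u, v) = (-10*u/sqrt(100*u^2 + 4*v^2 + 1), -2*v/sqrt(100*u^2 + 4*v^2 + 1), 1/sqrt(100*u^2 + 4*v^2 + 1)), and the second partials r_uu, r_uv, r_vv. Take dot products:
  L(u, v) = r_uu · N̂ = 10/sqrt(100*u^2 + 4*v^2 + 1),
  M(u, v) = r_uv · N̂ = 0,
  N(u, v) = r_vv · N̂ = 2/sqrt(100*u^2 + 4*v^2 + 1).
Evaluating at (u, v) = (-3, 0):
  L = 10*sqrt(901)/901, M = 0, N = 2*sqrt(901)/901.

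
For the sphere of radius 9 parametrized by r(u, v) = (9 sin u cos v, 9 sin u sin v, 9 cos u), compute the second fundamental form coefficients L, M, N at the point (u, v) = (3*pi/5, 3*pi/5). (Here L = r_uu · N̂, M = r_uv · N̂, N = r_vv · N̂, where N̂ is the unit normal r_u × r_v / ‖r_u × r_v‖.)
L = -9;  M = 0;  N = -45/8 - 9*sqrt(5)/8

Compute the unit normal N̂(u, v) = (sin(u)^2*cos(v)/Abs(sin(u)), sin(u)^2*sin(v)/Abs(sin(u)), sin(2*u)/(2*Abs(sin(u)))), and the second partials r_uu, r_uv, r_vv. Take dot products:
  L(u, v) = r_uu · N̂ = -9*sin(u)/Abs(sin(u)),
  M(u, v) = r_uv · N̂ = 0,
  N(u, v) = r_vv · N̂ = -9*sin(u)^3/Abs(sin(u)).
Evaluating at (u, v) = (3*pi/5, 3*pi/5):
  L = -9, M = 0, N = -45/8 - 9*sqrt(5)/8.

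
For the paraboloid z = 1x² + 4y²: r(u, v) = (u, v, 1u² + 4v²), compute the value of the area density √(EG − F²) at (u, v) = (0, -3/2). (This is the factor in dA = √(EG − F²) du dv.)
√(EG − F²)|_{(0, -3/2)} = sqrt(145)

E = 4*u^2 + 1, F = 16*u*v, G = 64*v^2 + 1, so EG − F² = 4*u^2 + 64*v^2 + 1. Taking the positive square root: √(EG − F²) = sqrt(4*u^2 + 64*v^2 + 1). At (u, v) = (0, -3/2): sqrt(145).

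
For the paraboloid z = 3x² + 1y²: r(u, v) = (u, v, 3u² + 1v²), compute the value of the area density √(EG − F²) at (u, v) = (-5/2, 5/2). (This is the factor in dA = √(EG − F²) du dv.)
√(EG − F²)|_{(-5/2, 5/2)} = sqrt(251)

E = 36*u^2 + 1, F = 12*u*v, G = 4*v^2 + 1, so EG − F² = 36*u^2 + 4*v^2 + 1. Taking the positive square root: √(EG − F²) = sqrt(36*u^2 + 4*v^2 + 1). At (u, v) = (-5/2, 5/2): sqrt(251).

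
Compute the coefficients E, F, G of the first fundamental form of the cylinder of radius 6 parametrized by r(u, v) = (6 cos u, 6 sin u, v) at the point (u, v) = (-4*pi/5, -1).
E = 36;  F = 0;  G = 1

Partials: r_u = (-6*sin(u), 6*cos(u), 0), r_v = (0, 0, 1). As functions of (u, v):
  E = r_u · r_u = 36,
  F = r_u · r_v = 0,
  G = r_v · r_v = 1.
Evaluating at (u, v) = (-4*pi/5, -1): E = 36, F = 0, G = 1.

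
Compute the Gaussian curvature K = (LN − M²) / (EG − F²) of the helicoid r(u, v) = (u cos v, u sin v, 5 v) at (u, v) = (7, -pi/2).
K = -25/5476

Coefficients of the first fundamental form: E = 1, F = 0, G = u^2 + 25.
Coefficients of the second fundamental form: L = 0, M = -5/sqrt(u^2 + 25), N = 0.
Assemble K = (LN − M²)/(EG − F²) = -25/(u^2 + 25)^2. At (u, v) = (7, -pi/2): K = -25/5476.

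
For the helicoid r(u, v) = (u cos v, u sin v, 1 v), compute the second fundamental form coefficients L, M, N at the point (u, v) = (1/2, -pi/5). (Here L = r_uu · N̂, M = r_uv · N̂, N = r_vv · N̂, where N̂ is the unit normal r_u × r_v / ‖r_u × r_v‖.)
L = 0;  M = -2*sqrt(5)/5;  N = 0

Compute the unit normal N̂(u, v) = (sin(v)/sqrt(u^2 + 1), -cos(v)/sqrt(u^2 + 1), u/sqrt(u^2 + 1)), and the second partials r_uu, r_uv, r_vv. Take dot products:
  L(u, v) = r_uu · N̂ = 0,
  M(u, v) = r_uv · N̂ = -1/sqrt(u^2 + 1),
  N(u, v) = r_vv · N̂ = 0.
Evaluating at (u, v) = (1/2, -pi/5):
  L = 0, M = -2*sqrt(5)/5, N = 0.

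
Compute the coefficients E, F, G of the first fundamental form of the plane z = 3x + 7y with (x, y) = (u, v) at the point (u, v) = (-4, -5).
E = 10;  F = 21;  G = 50

Partials: r_u = (1, 0, 3), r_v = (0, 1, 7). As functions of (u, v):
  E = r_u · r_u = 10,
  F = r_u · r_v = 21,
  G = r_v · r_v = 50.
Evaluating at (u, v) = (-4, -5): E = 10, F = 21, G = 50.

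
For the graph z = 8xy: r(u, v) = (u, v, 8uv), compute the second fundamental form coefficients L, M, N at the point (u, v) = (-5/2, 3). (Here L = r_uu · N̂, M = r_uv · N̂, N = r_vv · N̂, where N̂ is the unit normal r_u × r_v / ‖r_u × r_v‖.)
L = 0;  M = 8*sqrt(977)/977;  N = 0

Compute the unit normal N̂(u, v) = (-8*v/sqrt(64*u^2 + 64*v^2 + 1), -8*u/sqrt(64*u^2 + 64*v^2 + 1), 1/sqrt(64*u^2 + 64*v^2 + 1)), and the second partials r_uu, r_uv, r_vv. Take dot products:
  L(u, v) = r_uu · N̂ = 0,
  M(u, v) = r_uv · N̂ = 8/sqrt(64*u^2 + 64*v^2 + 1),
  N(u, v) = r_vv · N̂ = 0.
Evaluating at (u, v) = (-5/2, 3):
  L = 0, M = 8*sqrt(977)/977, N = 0.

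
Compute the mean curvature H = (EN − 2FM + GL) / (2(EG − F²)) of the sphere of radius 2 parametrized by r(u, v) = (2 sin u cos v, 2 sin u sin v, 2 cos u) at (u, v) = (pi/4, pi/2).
H = -1/2

With E = 4, F = 0, G = 4*sin(u)^2, L = -2*sin(u)/Abs(sin(u)), M = 0, N = -2*sin(u)^3/Abs(sin(u)), assemble
  H = (EN − 2FM + GL) / (2(EG − F²)) = -sin(u)/(2*Abs(sin(u))).
At (u, v) = (pi/4, pi/2): H = -1/2.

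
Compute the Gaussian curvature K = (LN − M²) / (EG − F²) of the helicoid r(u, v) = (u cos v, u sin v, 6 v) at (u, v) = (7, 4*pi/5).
K = -36/7225

Coefficients of the first fundamental form: E = 1, F = 0, G = u^2 + 36.
Coefficients of the second fundamental form: L = 0, M = -6/sqrt(u^2 + 36), N = 0.
Assemble K = (LN − M²)/(EG − F²) = -36/(u^2 + 36)^2. At (u, v) = (7, 4*pi/5): K = -36/7225.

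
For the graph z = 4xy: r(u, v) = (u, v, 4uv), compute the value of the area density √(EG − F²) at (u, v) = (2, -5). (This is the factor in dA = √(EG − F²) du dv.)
√(EG − F²)|_{(2, -5)} = sqrt(465)

E = 16*v^2 + 1, F = 16*u*v, G = 16*u^2 + 1, so EG − F² = 16*u^2 + 16*v^2 + 1. Taking the positive square root: √(EG − F²) = sqrt(16*u^2 + 16*v^2 + 1). At (u, v) = (2, -5): sqrt(465).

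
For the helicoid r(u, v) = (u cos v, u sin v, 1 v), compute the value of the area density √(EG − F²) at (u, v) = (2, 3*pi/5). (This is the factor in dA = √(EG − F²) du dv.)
√(EG − F²)|_{(2, 3*pi/5)} = sqrt(5)

E = 1, F = 0, G = u^2 + 1, so EG − F² = u^2 + 1. Taking the positive square root: √(EG − F²) = sqrt(u^2 + 1). At (u, v) = (2, 3*pi/5): sqrt(5).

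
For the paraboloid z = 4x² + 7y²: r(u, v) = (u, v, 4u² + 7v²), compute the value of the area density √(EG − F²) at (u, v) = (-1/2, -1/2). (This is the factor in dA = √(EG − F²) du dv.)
√(EG − F²)|_{(-1/2, -1/2)} = sqrt(66)

E = 64*u^2 + 1, F = 112*u*v, G = 196*v^2 + 1, so EG − F² = 64*u^2 + 196*v^2 + 1. Taking the positive square root: √(EG − F²) = sqrt(64*u^2 + 196*v^2 + 1). At (u, v) = (-1/2, -1/2): sqrt(66).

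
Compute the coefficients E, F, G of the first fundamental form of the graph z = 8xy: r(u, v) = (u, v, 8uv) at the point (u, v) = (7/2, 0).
E = 1;  F = 0;  G = 785

Partials: r_u = (1, 0, 8*v), r_v = (0, 1, 8*u). As functions of (u, v):
  E = r_u · r_u = 64*v^2 + 1,
  F = r_u · r_v = 64*u*v,
  G = r_v · r_v = 64*u^2 + 1.
Evaluating at (u, v) = (7/2, 0): E = 1, F = 0, G = 785.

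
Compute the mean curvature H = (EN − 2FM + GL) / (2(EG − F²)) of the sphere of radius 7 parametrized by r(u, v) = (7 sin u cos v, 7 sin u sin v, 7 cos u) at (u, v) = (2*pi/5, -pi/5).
H = -1/7

With E = 49, F = 0, G = 49*sin(u)^2, L = -7*sin(u)/Abs(sin(u)), M = 0, N = -7*sin(u)^3/Abs(sin(u)), assemble
  H = (EN − 2FM + GL) / (2(EG − F²)) = -sin(u)/(7*Abs(sin(u))).
At (u, v) = (2*pi/5, -pi/5): H = -1/7.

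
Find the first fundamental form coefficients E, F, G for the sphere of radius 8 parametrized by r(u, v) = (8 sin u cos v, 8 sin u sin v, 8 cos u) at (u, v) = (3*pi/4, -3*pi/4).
E = 64;  F = 0;  G = 32

Partials: r_u = (8*cos(u)*cos(v), 8*sin(v)*cos(u), -8*sin(u)), r_v = (-8*sin(u)*sin(v), 8*sin(u)*cos(v), 0). As functions of (u, v):
  E = r_u · r_u = 64,
  F = r_u · r_v = 0,
  G = r_v · r_v = 64*sin(u)^2.
Evaluating at (u, v) = (3*pi/4, -3*pi/4): E = 64, F = 0, G = 32.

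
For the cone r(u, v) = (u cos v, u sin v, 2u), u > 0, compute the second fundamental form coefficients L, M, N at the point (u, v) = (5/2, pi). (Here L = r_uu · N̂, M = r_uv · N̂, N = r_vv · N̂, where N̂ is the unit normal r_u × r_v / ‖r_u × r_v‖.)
L = 0;  M = 0;  N = sqrt(5)

Compute the unit normal N̂(u, v) = (-2*sqrt(5)*u*cos(v)/(5*Abs(u)), -2*sqrt(5)*u*sin(v)/(5*Abs(u)), sqrt(5)*u/(5*Abs(u))), and the second partials r_uu, r_uv, r_vv. Take dot products:
  L(u, v) = r_uu · N̂ = 0,
  M(u, v) = r_uv · N̂ = 0,
  N(u, v) = r_vv · N̂ = 2*sqrt(5)*u^2/(5*Abs(u)).
Evaluating at (u, v) = (5/2, pi):
  L = 0, M = 0, N = sqrt(5).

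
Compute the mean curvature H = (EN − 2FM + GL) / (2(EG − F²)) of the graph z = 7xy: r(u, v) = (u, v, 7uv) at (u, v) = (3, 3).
H = -3087*sqrt(883)/779689

With E = 49*v^2 + 1, F = 49*u*v, G = 49*u^2 + 1, L = 0, M = 7/sqrt(49*u^2 + 49*v^2 + 1), N = 0, assemble
  H = (EN − 2FM + GL) / (2(EG − F²)) = -343*u*v/(49*u^2 + 49*v^2 + 1)^(3/2).
At (u, v) = (3, 3): H = -3087*sqrt(883)/779689.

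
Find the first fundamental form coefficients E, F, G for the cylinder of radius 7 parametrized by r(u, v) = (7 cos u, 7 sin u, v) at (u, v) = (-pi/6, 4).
E = 49;  F = 0;  G = 1

Partials: r_u = (-7*sin(u), 7*cos(u), 0), r_v = (0, 0, 1). As functions of (u, v):
  E = r_u · r_u = 49,
  F = r_u · r_v = 0,
  G = r_v · r_v = 1.
Evaluating at (u, v) = (-pi/6, 4): E = 49, F = 0, G = 1.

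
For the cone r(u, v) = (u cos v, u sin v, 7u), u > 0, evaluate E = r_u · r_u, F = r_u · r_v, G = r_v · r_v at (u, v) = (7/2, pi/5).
E = 50;  F = 0;  G = 49/4

Partials: r_u = (cos(v), sin(v), 7), r_v = (-u*sin(v), u*cos(v), 0). As functions of (u, v):
  E = r_u · r_u = 50,
  F = r_u · r_v = 0,
  G = r_v · r_v = u^2.
Evaluating at (u, v) = (7/2, pi/5): E = 50, F = 0, G = 49/4.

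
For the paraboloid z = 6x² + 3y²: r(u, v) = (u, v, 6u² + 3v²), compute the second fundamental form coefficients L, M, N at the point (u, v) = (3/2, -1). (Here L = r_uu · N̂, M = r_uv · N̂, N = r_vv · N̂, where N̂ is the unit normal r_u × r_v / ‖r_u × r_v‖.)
L = 12/19;  M = 0;  N = 6/19

Compute the unit normal N̂(u, v) = (-12*u/sqrt(144*u^2 + 36*v^2 + 1), -6*v/sqrt(144*u^2 + 36*v^2 + 1), 1/sqrt(144*u^2 + 36*v^2 + 1)), and the second partials r_uu, r_uv, r_vv. Take dot products:
  L(u, v) = r_uu · N̂ = 12/sqrt(144*u^2 + 36*v^2 + 1),
  M(u, v) = r_uv · N̂ = 0,
  N(u, v) = r_vv · N̂ = 6/sqrt(144*u^2 + 36*v^2 + 1).
Evaluating at (u, v) = (3/2, -1):
  L = 12/19, M = 0, N = 6/19.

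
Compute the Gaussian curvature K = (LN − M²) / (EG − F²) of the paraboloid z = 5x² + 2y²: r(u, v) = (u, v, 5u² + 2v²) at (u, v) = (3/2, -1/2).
K = 2/2645

Coefficients of the first fundamental form: E = 100*u^2 + 1, F = 40*u*v, G = 16*v^2 + 1.
Coefficients of the second fundamental form: L = 10/sqrt(100*u^2 + 16*v^2 + 1), M = 0, N = 4/sqrt(100*u^2 + 16*v^2 + 1).
Assemble K = (LN − M²)/(EG − F²) = 40/(10000*u^4 + 3200*u^2*v^2 + 200*u^2 + 256*v^4 + 32*v^2 + 1). At (u, v) = (3/2, -1/2): K = 2/2645.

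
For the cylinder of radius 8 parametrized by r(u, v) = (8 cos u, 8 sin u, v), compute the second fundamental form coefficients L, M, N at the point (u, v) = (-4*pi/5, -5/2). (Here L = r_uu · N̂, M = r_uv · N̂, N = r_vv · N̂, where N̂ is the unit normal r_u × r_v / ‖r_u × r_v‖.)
L = -8;  M = 0;  N = 0

Compute the unit normal N̂(u, v) = (cos(u), sin(u), 0), and the second partials r_uu, r_uv, r_vv. Take dot products:
  L(u, v) = r_uu · N̂ = -8,
  M(u, v) = r_uv · N̂ = 0,
  N(u, v) = r_vv · N̂ = 0.
Evaluating at (u, v) = (-4*pi/5, -5/2):
  L = -8, M = 0, N = 0.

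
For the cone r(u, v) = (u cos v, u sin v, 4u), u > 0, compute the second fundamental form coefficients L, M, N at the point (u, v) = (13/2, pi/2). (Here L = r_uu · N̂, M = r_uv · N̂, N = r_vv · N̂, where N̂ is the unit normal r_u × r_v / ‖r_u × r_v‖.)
L = 0;  M = 0;  N = 26*sqrt(17)/17

Compute the unit normal N̂(u, v) = (-4*sqrt(17)*u*cos(v)/(17*Abs(u)), -4*sqrt(17)*u*sin(v)/(17*Abs(u)), sqrt(17)*u/(17*Abs(u))), and the second partials r_uu, r_uv, r_vv. Take dot products:
  L(u, v) = r_uu · N̂ = 0,
  M(u, v) = r_uv · N̂ = 0,
  N(u, v) = r_vv · N̂ = 4*sqrt(17)*u^2/(17*Abs(u)).
Evaluating at (u, v) = (13/2, pi/2):
  L = 0, M = 0, N = 26*sqrt(17)/17.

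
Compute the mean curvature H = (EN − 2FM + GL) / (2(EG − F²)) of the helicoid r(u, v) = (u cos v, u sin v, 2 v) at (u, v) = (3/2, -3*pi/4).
H = 0

With E = 1, F = 0, G = u^2 + 4, L = 0, M = -2/sqrt(u^2 + 4), N = 0, assemble
  H = (EN − 2FM + GL) / (2(EG − F²)) = 0.
At (u, v) = (3/2, -3*pi/4): H = 0.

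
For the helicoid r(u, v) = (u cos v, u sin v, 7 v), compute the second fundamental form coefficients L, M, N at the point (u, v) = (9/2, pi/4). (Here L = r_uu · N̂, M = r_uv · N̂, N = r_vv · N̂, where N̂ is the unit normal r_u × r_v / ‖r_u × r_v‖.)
L = 0;  M = -14*sqrt(277)/277;  N = 0

Compute the unit normal N̂(u, v) = (7*sin(v)/sqrt(u^2 + 49), -7*cos(v)/sqrt(u^2 + 49), u/sqrt(u^2 + 49)), and the second partials r_uu, r_uv, r_vv. Take dot products:
  L(u, v) = r_uu · N̂ = 0,
  M(u, v) = r_uv · N̂ = -7/sqrt(u^2 + 49),
  N(u, v) = r_vv · N̂ = 0.
Evaluating at (u, v) = (9/2, pi/4):
  L = 0, M = -14*sqrt(277)/277, N = 0.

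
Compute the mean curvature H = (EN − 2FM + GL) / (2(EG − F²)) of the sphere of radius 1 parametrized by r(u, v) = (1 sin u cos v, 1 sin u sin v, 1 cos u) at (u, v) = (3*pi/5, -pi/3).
H = -1

With E = 1, F = 0, G = sin(u)^2, L = -sin(u)/Abs(sin(u)), M = 0, N = -sin(u)^3/Abs(sin(u)), assemble
  H = (EN − 2FM + GL) / (2(EG − F²)) = -sin(u)/Abs(sin(u)).
At (u, v) = (3*pi/5, -pi/3): H = -1.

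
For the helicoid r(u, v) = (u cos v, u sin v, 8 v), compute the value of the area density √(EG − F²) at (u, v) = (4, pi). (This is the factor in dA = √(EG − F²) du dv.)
√(EG − F²)|_{(4, pi)} = 4*sqrt(5)

E = 1, F = 0, G = u^2 + 64, so EG − F² = u^2 + 64. Taking the positive square root: √(EG − F²) = sqrt(u^2 + 64). At (u, v) = (4, pi): 4*sqrt(5).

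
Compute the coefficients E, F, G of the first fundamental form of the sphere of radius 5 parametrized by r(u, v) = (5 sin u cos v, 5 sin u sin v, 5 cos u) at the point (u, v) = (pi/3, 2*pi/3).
E = 25;  F = 0;  G = 75/4

Partials: r_u = (5*cos(u)*cos(v), 5*sin(v)*cos(u), -5*sin(u)), r_v = (-5*sin(u)*sin(v), 5*sin(u)*cos(v), 0). As functions of (u, v):
  E = r_u · r_u = 25,
  F = r_u · r_v = 0,
  G = r_v · r_v = 25*sin(u)^2.
Evaluating at (u, v) = (pi/3, 2*pi/3): E = 25, F = 0, G = 75/4.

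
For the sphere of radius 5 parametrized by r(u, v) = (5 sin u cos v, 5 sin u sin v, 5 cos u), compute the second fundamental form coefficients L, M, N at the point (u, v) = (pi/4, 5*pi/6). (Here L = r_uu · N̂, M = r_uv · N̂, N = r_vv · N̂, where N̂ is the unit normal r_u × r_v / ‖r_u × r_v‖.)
L = -5;  M = 0;  N = -5/2

Compute the unit normal N̂(u, v) = (sin(u)^2*cos(v)/Abs(sin(u)), sin(u)^2*sin(v)/Abs(sin(u)), sin(2*u)/(2*Abs(sin(u)))), and the second partials r_uu, r_uv, r_vv. Take dot products:
  L(u, v) = r_uu · N̂ = -5*sin(u)/Abs(sin(u)),
  M(u, v) = r_uv · N̂ = 0,
  N(u, v) = r_vv · N̂ = -5*sin(u)^3/Abs(sin(u)).
Evaluating at (u, v) = (pi/4, 5*pi/6):
  L = -5, M = 0, N = -5/2.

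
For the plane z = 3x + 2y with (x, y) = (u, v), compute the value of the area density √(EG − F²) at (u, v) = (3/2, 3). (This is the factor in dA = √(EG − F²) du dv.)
√(EG − F²)|_{(3/2, 3)} = sqrt(14)

E = 10, F = 6, G = 5, so EG − F² = 14. Taking the positive square root: √(EG − F²) = sqrt(14). At (u, v) = (3/2, 3): sqrt(14).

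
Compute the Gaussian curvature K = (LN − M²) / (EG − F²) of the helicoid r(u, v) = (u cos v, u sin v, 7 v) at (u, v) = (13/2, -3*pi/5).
K = -784/133225

Coefficients of the first fundamental form: E = 1, F = 0, G = u^2 + 49.
Coefficients of the second fundamental form: L = 0, M = -7/sqrt(u^2 + 49), N = 0.
Assemble K = (LN − M²)/(EG − F²) = -49/(u^2 + 49)^2. At (u, v) = (13/2, -3*pi/5): K = -784/133225.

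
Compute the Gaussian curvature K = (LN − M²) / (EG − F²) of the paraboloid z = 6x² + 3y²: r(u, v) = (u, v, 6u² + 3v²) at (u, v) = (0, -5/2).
K = 18/12769

Coefficients of the first fundamental form: E = 144*u^2 + 1, F = 72*u*v, G = 36*v^2 + 1.
Coefficients of the second fundamental form: L = 12/sqrt(144*u^2 + 36*v^2 + 1), M = 0, N = 6/sqrt(144*u^2 + 36*v^2 + 1).
Assemble K = (LN − M²)/(EG − F²) = 72/(20736*u^4 + 10368*u^2*v^2 + 288*u^2 + 1296*v^4 + 72*v^2 + 1). At (u, v) = (0, -5/2): K = 18/12769.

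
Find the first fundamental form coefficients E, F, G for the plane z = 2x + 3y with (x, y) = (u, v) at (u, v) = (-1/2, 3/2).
E = 5;  F = 6;  G = 10

Partials: r_u = (1, 0, 2), r_v = (0, 1, 3). As functions of (u, v):
  E = r_u · r_u = 5,
  F = r_u · r_v = 6,
  G = r_v · r_v = 10.
Evaluating at (u, v) = (-1/2, 3/2): E = 5, F = 6, G = 10.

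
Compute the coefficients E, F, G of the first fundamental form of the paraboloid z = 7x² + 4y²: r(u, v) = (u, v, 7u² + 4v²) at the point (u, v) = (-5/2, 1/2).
E = 1226;  F = -140;  G = 17

Partials: r_u = (1, 0, 14*u), r_v = (0, 1, 8*v). As functions of (u, v):
  E = r_u · r_u = 196*u^2 + 1,
  F = r_u · r_v = 112*u*v,
  G = r_v · r_v = 64*v^2 + 1.
Evaluating at (u, v) = (-5/2, 1/2): E = 1226, F = -140, G = 17.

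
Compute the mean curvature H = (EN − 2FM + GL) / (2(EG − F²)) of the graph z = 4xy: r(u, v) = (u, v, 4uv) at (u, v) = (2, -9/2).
H = 576*sqrt(389)/151321

With E = 16*v^2 + 1, F = 16*u*v, G = 16*u^2 + 1, L = 0, M = 4/sqrt(16*u^2 + 16*v^2 + 1), N = 0, assemble
  H = (EN − 2FM + GL) / (2(EG − F²)) = -64*u*v/(16*u^2 + 16*v^2 + 1)^(3/2).
At (u, v) = (2, -9/2): H = 576*sqrt(389)/151321.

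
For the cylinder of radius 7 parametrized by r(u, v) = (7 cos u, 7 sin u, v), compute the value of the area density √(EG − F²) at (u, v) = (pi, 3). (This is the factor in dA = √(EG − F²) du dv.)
√(EG − F²)|_{(pi, 3)} = 7

E = 49, F = 0, G = 1, so EG − F² = 49. Taking the positive square root: √(EG − F²) = 7. At (u, v) = (pi, 3): 7.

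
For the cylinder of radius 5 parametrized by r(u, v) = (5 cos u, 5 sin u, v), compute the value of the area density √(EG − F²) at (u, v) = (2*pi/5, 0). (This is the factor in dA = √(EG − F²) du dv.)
√(EG − F²)|_{(2*pi/5, 0)} = 5

E = 25, F = 0, G = 1, so EG − F² = 25. Taking the positive square root: √(EG − F²) = 5. At (u, v) = (2*pi/5, 0): 5.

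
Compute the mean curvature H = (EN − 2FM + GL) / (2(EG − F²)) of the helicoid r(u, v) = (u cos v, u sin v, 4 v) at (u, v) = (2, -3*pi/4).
H = 0

With E = 1, F = 0, G = u^2 + 16, L = 0, M = -4/sqrt(u^2 + 16), N = 0, assemble
  H = (EN − 2FM + GL) / (2(EG − F²)) = 0.
At (u, v) = (2, -3*pi/4): H = 0.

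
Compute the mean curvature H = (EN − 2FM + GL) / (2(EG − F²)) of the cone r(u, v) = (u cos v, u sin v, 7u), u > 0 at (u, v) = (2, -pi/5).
H = 7*sqrt(2)/40

With E = 50, F = 0, G = u^2, L = 0, M = 0, N = 7*sqrt(2)*u^2/(10*Abs(u)), assemble
  H = (EN − 2FM + GL) / (2(EG − F²)) = 7*sqrt(2)/(20*Abs(u)).
At (u, v) = (2, -pi/5): H = 7*sqrt(2)/40.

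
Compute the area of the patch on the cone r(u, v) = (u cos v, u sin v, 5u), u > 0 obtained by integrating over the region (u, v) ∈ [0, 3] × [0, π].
Area = 9*sqrt(26)*pi/2

Area = ∫∫ √(EG − F²) du dv with √(EG − F²) = sqrt(26)*Abs(u). Integrating over [0, 3] × [0, π] gives 9*sqrt(26)*pi/2.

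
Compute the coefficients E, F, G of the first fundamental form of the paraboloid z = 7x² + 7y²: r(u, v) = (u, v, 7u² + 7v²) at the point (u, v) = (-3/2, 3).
E = 442;  F = -882;  G = 1765

Partials: r_u = (1, 0, 14*u), r_v = (0, 1, 14*v). As functions of (u, v):
  E = r_u · r_u = 196*u^2 + 1,
  F = r_u · r_v = 196*u*v,
  G = r_v · r_v = 196*v^2 + 1.
Evaluating at (u, v) = (-3/2, 3): E = 442, F = -882, G = 1765.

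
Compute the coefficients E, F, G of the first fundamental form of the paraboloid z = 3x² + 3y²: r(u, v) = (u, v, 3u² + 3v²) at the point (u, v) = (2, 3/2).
E = 145;  F = 108;  G = 82

Partials: r_u = (1, 0, 6*u), r_v = (0, 1, 6*v). As functions of (u, v):
  E = r_u · r_u = 36*u^2 + 1,
  F = r_u · r_v = 36*u*v,
  G = r_v · r_v = 36*v^2 + 1.
Evaluating at (u, v) = (2, 3/2): E = 145, F = 108, G = 82.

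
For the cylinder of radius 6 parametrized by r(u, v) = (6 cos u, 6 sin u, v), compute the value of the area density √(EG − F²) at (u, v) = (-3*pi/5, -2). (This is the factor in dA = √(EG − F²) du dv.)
√(EG − F²)|_{(-3*pi/5, -2)} = 6

E = 36, F = 0, G = 1, so EG − F² = 36. Taking the positive square root: √(EG − F²) = 6. At (u, v) = (-3*pi/5, -2): 6.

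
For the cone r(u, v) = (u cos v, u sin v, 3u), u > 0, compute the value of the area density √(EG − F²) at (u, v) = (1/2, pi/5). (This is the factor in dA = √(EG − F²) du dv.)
√(EG − F²)|_{(1/2, pi/5)} = sqrt(10)/2

E = 10, F = 0, G = u^2, so EG − F² = 10*u^2. Taking the positive square root: √(EG − F²) = sqrt(10)*Abs(u). At (u, v) = (1/2, pi/5): sqrt(10)/2.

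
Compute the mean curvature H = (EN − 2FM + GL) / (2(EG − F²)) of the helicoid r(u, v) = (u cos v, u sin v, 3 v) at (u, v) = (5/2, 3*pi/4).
H = 0

With E = 1, F = 0, G = u^2 + 9, L = 0, M = -3/sqrt(u^2 + 9), N = 0, assemble
  H = (EN − 2FM + GL) / (2(EG − F²)) = 0.
At (u, v) = (5/2, 3*pi/4): H = 0.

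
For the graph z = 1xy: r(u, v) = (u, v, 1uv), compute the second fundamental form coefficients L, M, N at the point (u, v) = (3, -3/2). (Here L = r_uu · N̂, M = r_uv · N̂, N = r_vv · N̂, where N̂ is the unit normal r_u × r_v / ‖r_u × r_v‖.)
L = 0;  M = 2/7;  N = 0

Compute the unit normal N̂(u, v) = (-v/sqrt(u^2 + v^2 + 1), -u/sqrt(u^2 + v^2 + 1), 1/sqrt(u^2 + v^2 + 1)), and the second partials r_uu, r_uv, r_vv. Take dot products:
  L(u, v) = r_uu · N̂ = 0,
  M(u, v) = r_uv · N̂ = 1/sqrt(u^2 + v^2 + 1),
  N(u, v) = r_vv · N̂ = 0.
Evaluating at (u, v) = (3, -3/2):
  L = 0, M = 2/7, N = 0.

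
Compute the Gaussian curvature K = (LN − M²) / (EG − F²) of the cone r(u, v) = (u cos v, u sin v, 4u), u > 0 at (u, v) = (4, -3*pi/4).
K = 0

Coefficients of the first fundamental form: E = 17, F = 0, G = u^2.
Coefficients of the second fundamental form: L = 0, M = 0, N = 4*sqrt(17)*u^2/(17*Abs(u)).
Assemble K = (LN − M²)/(EG − F²) = 0. At (u, v) = (4, -3*pi/4): K = 0.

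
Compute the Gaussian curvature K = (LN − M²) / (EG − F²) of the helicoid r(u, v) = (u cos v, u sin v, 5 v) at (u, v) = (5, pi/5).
K = -1/100

Coefficients of the first fundamental form: E = 1, F = 0, G = u^2 + 25.
Coefficients of the second fundamental form: L = 0, M = -5/sqrt(u^2 + 25), N = 0.
Assemble K = (LN − M²)/(EG − F²) = -25/(u^2 + 25)^2. At (u, v) = (5, pi/5): K = -1/100.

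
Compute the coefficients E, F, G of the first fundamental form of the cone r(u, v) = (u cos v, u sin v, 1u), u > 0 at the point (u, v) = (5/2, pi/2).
E = 2;  F = 0;  G = 25/4

Partials: r_u = (cos(v), sin(v), 1), r_v = (-u*sin(v), u*cos(v), 0). As functions of (u, v):
  E = r_u · r_u = 2,
  F = r_u · r_v = 0,
  G = r_v · r_v = u^2.
Evaluating at (u, v) = (5/2, pi/2): E = 2, F = 0, G = 25/4.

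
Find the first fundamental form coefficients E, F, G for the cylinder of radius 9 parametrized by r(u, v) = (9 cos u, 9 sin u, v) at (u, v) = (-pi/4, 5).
E = 81;  F = 0;  G = 1

Partials: r_u = (-9*sin(u), 9*cos(u), 0), r_v = (0, 0, 1). As functions of (u, v):
  E = r_u · r_u = 81,
  F = r_u · r_v = 0,
  G = r_v · r_v = 1.
Evaluating at (u, v) = (-pi/4, 5): E = 81, F = 0, G = 1.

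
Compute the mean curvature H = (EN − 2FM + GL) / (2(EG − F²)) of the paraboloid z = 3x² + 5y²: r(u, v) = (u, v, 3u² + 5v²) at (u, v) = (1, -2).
H = 1388*sqrt(437)/190969

With E = 36*u^2 + 1, F = 60*u*v, G = 100*v^2 + 1, L = 6/sqrt(36*u^2 + 100*v^2 + 1), M = 0, N = 10/sqrt(36*u^2 + 100*v^2 + 1), assemble
  H = (EN − 2FM + GL) / (2(EG − F²)) = 4*(45*u^2 + 75*v^2 + 2)/(36*u^2 + 100*v^2 + 1)^(3/2).
At (u, v) = (1, -2): H = 1388*sqrt(437)/190969.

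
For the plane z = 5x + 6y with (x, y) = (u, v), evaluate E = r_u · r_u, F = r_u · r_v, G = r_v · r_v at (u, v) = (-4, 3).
E = 26;  F = 30;  G = 37

Partials: r_u = (1, 0, 5), r_v = (0, 1, 6). As functions of (u, v):
  E = r_u · r_u = 26,
  F = r_u · r_v = 30,
  G = r_v · r_v = 37.
Evaluating at (u, v) = (-4, 3): E = 26, F = 30, G = 37.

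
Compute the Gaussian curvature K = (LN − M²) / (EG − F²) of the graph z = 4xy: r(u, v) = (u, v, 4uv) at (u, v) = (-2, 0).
K = -16/4225

Coefficients of the first fundamental form: E = 16*v^2 + 1, F = 16*u*v, G = 16*u^2 + 1.
Coefficients of the second fundamental form: L = 0, M = 4/sqrt(16*u^2 + 16*v^2 + 1), N = 0.
Assemble K = (LN − M²)/(EG − F²) = -16/(256*u^4 + 512*u^2*v^2 + 32*u^2 + 256*v^4 + 32*v^2 + 1). At (u, v) = (-2, 0): K = -16/4225.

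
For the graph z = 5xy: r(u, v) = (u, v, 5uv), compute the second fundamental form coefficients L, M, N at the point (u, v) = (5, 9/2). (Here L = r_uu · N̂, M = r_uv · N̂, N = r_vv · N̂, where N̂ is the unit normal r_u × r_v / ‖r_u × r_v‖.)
L = 0;  M = 10*sqrt(4529)/4529;  N = 0

Compute the unit normal N̂(u, v) = (-5*v/sqrt(25*u^2 + 25*v^2 + 1), -5*u/sqrt(25*u^2 + 25*v^2 + 1), 1/sqrt(25*u^2 + 25*v^2 + 1)), and the second partials r_uu, r_uv, r_vv. Take dot products:
  L(u, v) = r_uu · N̂ = 0,
  M(u, v) = r_uv · N̂ = 5/sqrt(25*u^2 + 25*v^2 + 1),
  N(u, v) = r_vv · N̂ = 0.
Evaluating at (u, v) = (5, 9/2):
  L = 0, M = 10*sqrt(4529)/4529, N = 0.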